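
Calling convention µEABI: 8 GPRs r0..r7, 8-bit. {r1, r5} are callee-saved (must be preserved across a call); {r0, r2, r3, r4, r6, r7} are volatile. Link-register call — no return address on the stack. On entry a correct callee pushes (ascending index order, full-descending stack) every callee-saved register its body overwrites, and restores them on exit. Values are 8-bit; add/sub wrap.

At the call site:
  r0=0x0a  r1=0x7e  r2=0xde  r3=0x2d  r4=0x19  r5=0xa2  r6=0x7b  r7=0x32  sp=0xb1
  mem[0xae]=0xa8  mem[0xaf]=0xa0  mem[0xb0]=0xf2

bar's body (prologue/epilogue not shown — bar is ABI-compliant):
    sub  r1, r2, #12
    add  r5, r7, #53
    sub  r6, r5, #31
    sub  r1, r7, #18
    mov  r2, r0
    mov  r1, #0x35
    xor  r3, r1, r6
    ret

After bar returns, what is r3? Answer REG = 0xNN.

REG = 0x7d

prologue: push r1 -> mem[0xb0]=0x7e, sp=0xb0
prologue: push r5 -> mem[0xaf]=0xa2, sp=0xaf
body[0] sub  r1, r2, #12 -> r1=0xd2
body[1] add  r5, r7, #53 -> r5=0x67
body[2] sub  r6, r5, #31 -> r6=0x48
body[3] sub  r1, r7, #18 -> r1=0x20
body[4] mov  r2, r0 -> r2=0x0a
body[5] mov  r1, #0x35 -> r1=0x35
body[6] xor  r3, r1, r6 -> r3=0x7d
epilogue: pop r5=0xa2, sp=0xb0
epilogue: pop r1=0x7e, sp=0xb1
r3 is caller-saved -> body value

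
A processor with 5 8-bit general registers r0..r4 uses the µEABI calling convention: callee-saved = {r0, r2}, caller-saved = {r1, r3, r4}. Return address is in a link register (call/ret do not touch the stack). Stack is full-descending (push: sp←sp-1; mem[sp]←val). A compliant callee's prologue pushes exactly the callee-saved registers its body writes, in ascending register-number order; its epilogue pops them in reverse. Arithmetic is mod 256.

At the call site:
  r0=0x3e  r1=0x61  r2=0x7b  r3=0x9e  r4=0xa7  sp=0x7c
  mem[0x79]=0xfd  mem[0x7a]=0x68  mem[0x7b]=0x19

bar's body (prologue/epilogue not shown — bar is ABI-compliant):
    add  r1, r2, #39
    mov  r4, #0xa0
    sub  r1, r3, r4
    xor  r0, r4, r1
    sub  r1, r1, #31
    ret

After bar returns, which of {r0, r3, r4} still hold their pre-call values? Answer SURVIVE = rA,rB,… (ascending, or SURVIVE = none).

SURVIVE = r0,r3

prologue: push r0 -> mem[0x7b]=0x3e, sp=0x7b
body[0] add  r1, r2, #39 -> r1=0xa2
body[1] mov  r4, #0xa0 -> r4=0xa0
body[2] sub  r1, r3, r4 -> r1=0xfe
body[3] xor  r0, r4, r1 -> r0=0x5e
body[4] sub  r1, r1, #31 -> r1=0xdf
epilogue: pop r0=0x3e, sp=0x7c
r0: callee-saved, written=True
r3: caller-saved, written=False
r4: caller-saved, written=True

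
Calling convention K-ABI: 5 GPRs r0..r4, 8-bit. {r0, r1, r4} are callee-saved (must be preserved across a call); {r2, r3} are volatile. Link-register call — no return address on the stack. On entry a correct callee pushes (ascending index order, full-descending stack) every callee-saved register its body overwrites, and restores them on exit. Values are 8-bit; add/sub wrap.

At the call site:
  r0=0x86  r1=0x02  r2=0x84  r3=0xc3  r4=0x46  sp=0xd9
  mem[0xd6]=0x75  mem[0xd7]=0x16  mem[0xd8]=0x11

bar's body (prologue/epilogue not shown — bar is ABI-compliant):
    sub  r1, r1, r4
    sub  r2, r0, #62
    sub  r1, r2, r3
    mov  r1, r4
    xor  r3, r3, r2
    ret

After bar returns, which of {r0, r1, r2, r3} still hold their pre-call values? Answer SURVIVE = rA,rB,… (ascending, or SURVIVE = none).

prologue: push r1 -> mem[0xd8]=0x02, sp=0xd8
body[0] sub  r1, r1, r4 -> r1=0xbc
body[1] sub  r2, r0, #62 -> r2=0x48
body[2] sub  r1, r2, r3 -> r1=0x85
body[3] mov  r1, r4 -> r1=0x46
body[4] xor  r3, r3, r2 -> r3=0x8b
epilogue: pop r1=0x02, sp=0xd9
r0: callee-saved, written=False
r1: callee-saved, written=True
r2: caller-saved, written=True
r3: caller-saved, written=True

SURVIVE = r0,r1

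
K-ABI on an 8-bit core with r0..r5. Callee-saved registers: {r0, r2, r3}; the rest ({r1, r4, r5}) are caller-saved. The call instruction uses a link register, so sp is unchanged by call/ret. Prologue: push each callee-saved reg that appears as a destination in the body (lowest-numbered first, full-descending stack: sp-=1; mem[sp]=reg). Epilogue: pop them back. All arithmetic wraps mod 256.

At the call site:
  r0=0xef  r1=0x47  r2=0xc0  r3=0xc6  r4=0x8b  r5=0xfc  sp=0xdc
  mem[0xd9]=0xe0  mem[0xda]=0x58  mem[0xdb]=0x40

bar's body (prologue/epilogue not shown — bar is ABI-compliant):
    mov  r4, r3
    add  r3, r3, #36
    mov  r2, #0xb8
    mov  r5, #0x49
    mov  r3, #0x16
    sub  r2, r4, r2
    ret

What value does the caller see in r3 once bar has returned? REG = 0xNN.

prologue: push r2 → mem[0xdb]=0xc0, sp=0xdb
prologue: push r3 → mem[0xda]=0xc6, sp=0xda
body[0] mov  r4, r3 → r4=0xc6
body[1] add  r3, r3, #36 → r3=0xea
body[2] mov  r2, #0xb8 → r2=0xb8
body[3] mov  r5, #0x49 → r5=0x49
body[4] mov  r3, #0x16 → r3=0x16
body[5] sub  r2, r4, r2 → r2=0x0e
epilogue: pop r3=0xc6, sp=0xdb
epilogue: pop r2=0xc0, sp=0xdc
r3 is callee-saved → restored

REG = 0xc6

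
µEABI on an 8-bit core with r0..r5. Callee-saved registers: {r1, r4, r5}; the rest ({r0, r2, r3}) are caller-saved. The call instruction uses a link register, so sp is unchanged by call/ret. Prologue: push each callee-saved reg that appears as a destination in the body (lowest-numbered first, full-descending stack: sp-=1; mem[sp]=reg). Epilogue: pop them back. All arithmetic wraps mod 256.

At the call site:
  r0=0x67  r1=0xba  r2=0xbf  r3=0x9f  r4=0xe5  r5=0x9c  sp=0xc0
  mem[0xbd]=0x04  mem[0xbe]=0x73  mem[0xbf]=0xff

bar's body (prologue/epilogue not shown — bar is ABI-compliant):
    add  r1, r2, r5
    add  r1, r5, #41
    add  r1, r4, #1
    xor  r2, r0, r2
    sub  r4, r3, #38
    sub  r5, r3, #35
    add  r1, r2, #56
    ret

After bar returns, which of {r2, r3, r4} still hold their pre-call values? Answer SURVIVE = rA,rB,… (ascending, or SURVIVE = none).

SURVIVE = r3,r4

prologue: push r1 → mem[0xbf]=0xba, sp=0xbf
prologue: push r4 → mem[0xbe]=0xe5, sp=0xbe
prologue: push r5 → mem[0xbd]=0x9c, sp=0xbd
body[0] add  r1, r2, r5 → r1=0x5b
body[1] add  r1, r5, #41 → r1=0xc5
body[2] add  r1, r4, #1 → r1=0xe6
body[3] xor  r2, r0, r2 → r2=0xd8
body[4] sub  r4, r3, #38 → r4=0x79
body[5] sub  r5, r3, #35 → r5=0x7c
body[6] add  r1, r2, #56 → r1=0x10
epilogue: pop r5=0x9c, sp=0xbe
epilogue: pop r4=0xe5, sp=0xbf
epilogue: pop r1=0xba, sp=0xc0
r2: caller-saved, written=True
r3: caller-saved, written=False
r4: callee-saved, written=True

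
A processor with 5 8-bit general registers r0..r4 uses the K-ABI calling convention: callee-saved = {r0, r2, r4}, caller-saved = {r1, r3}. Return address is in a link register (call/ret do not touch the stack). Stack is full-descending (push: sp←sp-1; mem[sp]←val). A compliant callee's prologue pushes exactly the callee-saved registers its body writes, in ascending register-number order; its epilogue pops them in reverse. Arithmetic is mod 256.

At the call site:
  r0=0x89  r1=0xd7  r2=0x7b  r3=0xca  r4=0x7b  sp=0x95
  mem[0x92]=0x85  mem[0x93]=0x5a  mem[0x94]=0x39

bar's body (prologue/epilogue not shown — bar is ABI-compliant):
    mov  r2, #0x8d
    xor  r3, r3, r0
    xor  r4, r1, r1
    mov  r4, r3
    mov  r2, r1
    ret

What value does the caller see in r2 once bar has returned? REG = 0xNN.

prologue: push r2 -> mem[0x94]=0x7b, sp=0x94
prologue: push r4 -> mem[0x93]=0x7b, sp=0x93
body[0] mov  r2, #0x8d -> r2=0x8d
body[1] xor  r3, r3, r0 -> r3=0x43
body[2] xor  r4, r1, r1 -> r4=0x00
body[3] mov  r4, r3 -> r4=0x43
body[4] mov  r2, r1 -> r2=0xd7
epilogue: pop r4=0x7b, sp=0x94
epilogue: pop r2=0x7b, sp=0x95
r2 is callee-saved -> restored

REG = 0x7b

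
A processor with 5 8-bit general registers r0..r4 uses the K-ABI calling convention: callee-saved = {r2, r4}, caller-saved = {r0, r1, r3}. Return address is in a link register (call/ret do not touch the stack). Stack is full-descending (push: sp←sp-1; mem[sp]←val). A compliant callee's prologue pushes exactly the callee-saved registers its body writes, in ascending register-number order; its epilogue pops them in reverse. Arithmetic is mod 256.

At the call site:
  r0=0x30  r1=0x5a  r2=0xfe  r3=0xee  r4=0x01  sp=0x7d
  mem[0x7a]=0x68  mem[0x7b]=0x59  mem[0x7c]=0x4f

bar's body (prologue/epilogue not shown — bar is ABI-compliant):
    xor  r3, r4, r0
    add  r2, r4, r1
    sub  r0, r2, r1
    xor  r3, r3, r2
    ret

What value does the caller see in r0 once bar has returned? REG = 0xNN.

prologue: push r2 -> mem[0x7c]=0xfe, sp=0x7c
body[0] xor  r3, r4, r0 -> r3=0x31
body[1] add  r2, r4, r1 -> r2=0x5b
body[2] sub  r0, r2, r1 -> r0=0x01
body[3] xor  r3, r3, r2 -> r3=0x6a
epilogue: pop r2=0xfe, sp=0x7d
r0 is caller-saved -> body value

REG = 0x01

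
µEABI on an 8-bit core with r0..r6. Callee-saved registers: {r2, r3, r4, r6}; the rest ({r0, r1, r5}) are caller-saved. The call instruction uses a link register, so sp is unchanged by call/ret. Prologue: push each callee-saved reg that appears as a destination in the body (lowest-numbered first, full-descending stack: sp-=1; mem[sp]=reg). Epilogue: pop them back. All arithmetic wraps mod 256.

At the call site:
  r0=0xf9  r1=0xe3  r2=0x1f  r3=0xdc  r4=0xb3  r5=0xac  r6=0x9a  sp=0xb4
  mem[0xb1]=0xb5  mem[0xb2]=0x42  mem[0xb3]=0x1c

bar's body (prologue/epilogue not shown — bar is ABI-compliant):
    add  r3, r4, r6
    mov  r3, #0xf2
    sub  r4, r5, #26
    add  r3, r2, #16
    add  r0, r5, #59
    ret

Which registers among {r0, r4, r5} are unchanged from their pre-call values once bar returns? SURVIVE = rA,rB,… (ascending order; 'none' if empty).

prologue: push r3 -> mem[0xb3]=0xdc, sp=0xb3
prologue: push r4 -> mem[0xb2]=0xb3, sp=0xb2
body[0] add  r3, r4, r6 -> r3=0x4d
body[1] mov  r3, #0xf2 -> r3=0xf2
body[2] sub  r4, r5, #26 -> r4=0x92
body[3] add  r3, r2, #16 -> r3=0x2f
body[4] add  r0, r5, #59 -> r0=0xe7
epilogue: pop r4=0xb3, sp=0xb3
epilogue: pop r3=0xdc, sp=0xb4
r0: caller-saved, written=True
r4: callee-saved, written=True
r5: caller-saved, written=False

SURVIVE = r4,r5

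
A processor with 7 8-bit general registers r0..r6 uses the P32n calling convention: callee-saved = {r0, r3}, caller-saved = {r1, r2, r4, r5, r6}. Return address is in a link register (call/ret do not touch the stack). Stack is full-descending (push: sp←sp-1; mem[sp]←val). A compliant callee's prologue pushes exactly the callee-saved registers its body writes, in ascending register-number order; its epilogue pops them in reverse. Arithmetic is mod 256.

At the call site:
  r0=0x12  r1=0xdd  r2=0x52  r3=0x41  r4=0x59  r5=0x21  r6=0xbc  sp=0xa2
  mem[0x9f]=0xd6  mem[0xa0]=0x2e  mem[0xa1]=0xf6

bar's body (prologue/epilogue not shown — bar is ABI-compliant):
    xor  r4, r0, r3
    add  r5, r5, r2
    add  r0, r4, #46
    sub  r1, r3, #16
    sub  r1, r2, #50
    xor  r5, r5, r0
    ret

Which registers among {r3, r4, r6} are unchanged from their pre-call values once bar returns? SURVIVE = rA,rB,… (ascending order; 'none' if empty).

SURVIVE = r3,r6

prologue: push r0 → mem[0xa1]=0x12, sp=0xa1
body[0] xor  r4, r0, r3 → r4=0x53
body[1] add  r5, r5, r2 → r5=0x73
body[2] add  r0, r4, #46 → r0=0x81
body[3] sub  r1, r3, #16 → r1=0x31
body[4] sub  r1, r2, #50 → r1=0x20
body[5] xor  r5, r5, r0 → r5=0xf2
epilogue: pop r0=0x12, sp=0xa2
r3: callee-saved, written=False
r4: caller-saved, written=True
r6: caller-saved, written=False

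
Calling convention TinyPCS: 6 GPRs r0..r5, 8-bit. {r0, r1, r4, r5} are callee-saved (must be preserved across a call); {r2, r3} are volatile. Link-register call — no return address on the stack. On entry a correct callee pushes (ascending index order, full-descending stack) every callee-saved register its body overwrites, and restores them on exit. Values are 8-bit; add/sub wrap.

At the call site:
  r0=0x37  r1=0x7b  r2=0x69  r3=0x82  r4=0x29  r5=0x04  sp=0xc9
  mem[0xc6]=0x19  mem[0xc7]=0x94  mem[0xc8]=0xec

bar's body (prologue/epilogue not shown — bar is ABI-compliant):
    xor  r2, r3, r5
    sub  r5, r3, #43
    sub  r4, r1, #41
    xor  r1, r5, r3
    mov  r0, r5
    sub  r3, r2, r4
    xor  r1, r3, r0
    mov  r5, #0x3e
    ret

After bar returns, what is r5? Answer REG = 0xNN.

prologue: push r0 → mem[0xc8]=0x37, sp=0xc8
prologue: push r1 → mem[0xc7]=0x7b, sp=0xc7
prologue: push r4 → mem[0xc6]=0x29, sp=0xc6
prologue: push r5 → mem[0xc5]=0x04, sp=0xc5
body[0] xor  r2, r3, r5 → r2=0x86
body[1] sub  r5, r3, #43 → r5=0x57
body[2] sub  r4, r1, #41 → r4=0x52
body[3] xor  r1, r5, r3 → r1=0xd5
body[4] mov  r0, r5 → r0=0x57
body[5] sub  r3, r2, r4 → r3=0x34
body[6] xor  r1, r3, r0 → r1=0x63
body[7] mov  r5, #0x3e → r5=0x3e
epilogue: pop r5=0x04, sp=0xc6
epilogue: pop r4=0x29, sp=0xc7
epilogue: pop r1=0x7b, sp=0xc8
epilogue: pop r0=0x37, sp=0xc9
r5 is callee-saved → restored

REG = 0x04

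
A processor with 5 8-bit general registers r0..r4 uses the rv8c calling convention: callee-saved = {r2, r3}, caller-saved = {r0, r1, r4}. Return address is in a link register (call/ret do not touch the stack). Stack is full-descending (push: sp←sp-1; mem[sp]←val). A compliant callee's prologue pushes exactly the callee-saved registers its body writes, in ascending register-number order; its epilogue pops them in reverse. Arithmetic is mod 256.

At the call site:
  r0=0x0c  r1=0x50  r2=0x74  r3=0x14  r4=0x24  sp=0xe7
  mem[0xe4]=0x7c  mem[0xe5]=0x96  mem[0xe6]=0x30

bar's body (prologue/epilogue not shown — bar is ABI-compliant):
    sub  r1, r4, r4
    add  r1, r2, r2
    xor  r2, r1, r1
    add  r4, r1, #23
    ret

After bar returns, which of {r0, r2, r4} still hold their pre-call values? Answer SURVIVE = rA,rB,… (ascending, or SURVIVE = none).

prologue: push r2 -> mem[0xe6]=0x74, sp=0xe6
body[0] sub  r1, r4, r4 -> r1=0x00
body[1] add  r1, r2, r2 -> r1=0xe8
body[2] xor  r2, r1, r1 -> r2=0x00
body[3] add  r4, r1, #23 -> r4=0xff
epilogue: pop r2=0x74, sp=0xe7
r0: caller-saved, written=False
r2: callee-saved, written=True
r4: caller-saved, written=True

SURVIVE = r0,r2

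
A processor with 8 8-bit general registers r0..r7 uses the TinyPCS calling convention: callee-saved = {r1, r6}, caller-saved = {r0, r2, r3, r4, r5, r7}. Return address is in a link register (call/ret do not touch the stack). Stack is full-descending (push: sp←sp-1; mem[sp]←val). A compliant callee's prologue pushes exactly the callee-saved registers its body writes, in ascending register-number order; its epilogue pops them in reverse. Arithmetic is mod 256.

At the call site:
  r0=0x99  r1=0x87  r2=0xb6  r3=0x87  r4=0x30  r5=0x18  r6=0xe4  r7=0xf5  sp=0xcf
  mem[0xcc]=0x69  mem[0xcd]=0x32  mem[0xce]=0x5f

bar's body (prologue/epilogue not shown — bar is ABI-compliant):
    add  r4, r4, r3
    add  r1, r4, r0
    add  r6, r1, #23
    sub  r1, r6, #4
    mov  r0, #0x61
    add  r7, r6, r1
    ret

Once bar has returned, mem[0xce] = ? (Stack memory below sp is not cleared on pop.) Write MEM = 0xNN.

MEM = 0x87

prologue: push r1 -> mem[0xce]=0x87, sp=0xce
prologue: push r6 -> mem[0xcd]=0xe4, sp=0xcd
body[0] add  r4, r4, r3 -> r4=0xb7
body[1] add  r1, r4, r0 -> r1=0x50
body[2] add  r6, r1, #23 -> r6=0x67
body[3] sub  r1, r6, #4 -> r1=0x63
body[4] mov  r0, #0x61 -> r0=0x61
body[5] add  r7, r6, r1 -> r7=0xca
epilogue: pop r6=0xe4, sp=0xce
epilogue: pop r1=0x87, sp=0xcf
prologue pushed ['r1', 'r6'] at ['0xce', '0xcd']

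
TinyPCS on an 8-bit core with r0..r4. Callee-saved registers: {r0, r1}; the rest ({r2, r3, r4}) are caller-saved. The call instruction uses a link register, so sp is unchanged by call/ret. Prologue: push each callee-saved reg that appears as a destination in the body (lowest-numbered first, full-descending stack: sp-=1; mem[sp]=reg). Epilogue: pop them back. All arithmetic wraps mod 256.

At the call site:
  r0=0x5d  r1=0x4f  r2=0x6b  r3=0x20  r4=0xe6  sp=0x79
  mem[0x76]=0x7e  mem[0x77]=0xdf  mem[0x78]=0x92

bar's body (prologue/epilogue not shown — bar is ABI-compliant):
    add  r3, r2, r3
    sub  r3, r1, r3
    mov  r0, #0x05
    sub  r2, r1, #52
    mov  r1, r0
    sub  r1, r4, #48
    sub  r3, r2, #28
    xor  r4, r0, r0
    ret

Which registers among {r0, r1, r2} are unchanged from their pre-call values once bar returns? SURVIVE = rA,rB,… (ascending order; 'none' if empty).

prologue: push r0 → mem[0x78]=0x5d, sp=0x78
prologue: push r1 → mem[0x77]=0x4f, sp=0x77
body[0] add  r3, r2, r3 → r3=0x8b
body[1] sub  r3, r1, r3 → r3=0xc4
body[2] mov  r0, #0x05 → r0=0x05
body[3] sub  r2, r1, #52 → r2=0x1b
body[4] mov  r1, r0 → r1=0x05
body[5] sub  r1, r4, #48 → r1=0xb6
body[6] sub  r3, r2, #28 → r3=0xff
body[7] xor  r4, r0, r0 → r4=0x00
epilogue: pop r1=0x4f, sp=0x78
epilogue: pop r0=0x5d, sp=0x79
r0: callee-saved, written=True
r1: callee-saved, written=True
r2: caller-saved, written=True

SURVIVE = r0,r1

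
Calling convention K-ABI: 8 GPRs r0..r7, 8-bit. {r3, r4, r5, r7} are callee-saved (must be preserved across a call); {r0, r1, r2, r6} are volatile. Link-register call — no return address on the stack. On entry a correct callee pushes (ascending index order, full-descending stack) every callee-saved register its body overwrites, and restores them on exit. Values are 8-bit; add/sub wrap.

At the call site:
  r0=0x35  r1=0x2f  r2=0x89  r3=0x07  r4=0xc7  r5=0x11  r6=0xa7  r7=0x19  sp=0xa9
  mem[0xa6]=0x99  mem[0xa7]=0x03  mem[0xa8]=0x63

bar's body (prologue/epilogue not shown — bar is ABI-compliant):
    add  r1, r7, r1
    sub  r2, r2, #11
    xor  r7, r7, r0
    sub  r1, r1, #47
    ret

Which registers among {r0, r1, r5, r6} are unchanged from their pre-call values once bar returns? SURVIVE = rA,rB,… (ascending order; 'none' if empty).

prologue: push r7 -> mem[0xa8]=0x19, sp=0xa8
body[0] add  r1, r7, r1 -> r1=0x48
body[1] sub  r2, r2, #11 -> r2=0x7e
body[2] xor  r7, r7, r0 -> r7=0x2c
body[3] sub  r1, r1, #47 -> r1=0x19
epilogue: pop r7=0x19, sp=0xa9
r0: caller-saved, written=False
r1: caller-saved, written=True
r5: callee-saved, written=False
r6: caller-saved, written=False

SURVIVE = r0,r5,r6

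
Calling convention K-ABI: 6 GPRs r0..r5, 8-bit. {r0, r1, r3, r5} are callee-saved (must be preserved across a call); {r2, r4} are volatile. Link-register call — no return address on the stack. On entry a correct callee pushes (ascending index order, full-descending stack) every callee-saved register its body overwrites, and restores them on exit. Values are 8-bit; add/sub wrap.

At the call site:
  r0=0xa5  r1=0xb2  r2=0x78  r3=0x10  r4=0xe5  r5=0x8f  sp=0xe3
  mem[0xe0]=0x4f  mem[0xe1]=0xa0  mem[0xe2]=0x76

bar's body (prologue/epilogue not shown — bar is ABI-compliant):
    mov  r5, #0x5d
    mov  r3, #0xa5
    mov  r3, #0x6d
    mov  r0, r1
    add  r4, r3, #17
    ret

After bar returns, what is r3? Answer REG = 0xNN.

prologue: push r0 -> mem[0xe2]=0xa5, sp=0xe2
prologue: push r3 -> mem[0xe1]=0x10, sp=0xe1
prologue: push r5 -> mem[0xe0]=0x8f, sp=0xe0
body[0] mov  r5, #0x5d -> r5=0x5d
body[1] mov  r3, #0xa5 -> r3=0xa5
body[2] mov  r3, #0x6d -> r3=0x6d
body[3] mov  r0, r1 -> r0=0xb2
body[4] add  r4, r3, #17 -> r4=0x7e
epilogue: pop r5=0x8f, sp=0xe1
epilogue: pop r3=0x10, sp=0xe2
epilogue: pop r0=0xa5, sp=0xe3
r3 is callee-saved -> restored

REG = 0x10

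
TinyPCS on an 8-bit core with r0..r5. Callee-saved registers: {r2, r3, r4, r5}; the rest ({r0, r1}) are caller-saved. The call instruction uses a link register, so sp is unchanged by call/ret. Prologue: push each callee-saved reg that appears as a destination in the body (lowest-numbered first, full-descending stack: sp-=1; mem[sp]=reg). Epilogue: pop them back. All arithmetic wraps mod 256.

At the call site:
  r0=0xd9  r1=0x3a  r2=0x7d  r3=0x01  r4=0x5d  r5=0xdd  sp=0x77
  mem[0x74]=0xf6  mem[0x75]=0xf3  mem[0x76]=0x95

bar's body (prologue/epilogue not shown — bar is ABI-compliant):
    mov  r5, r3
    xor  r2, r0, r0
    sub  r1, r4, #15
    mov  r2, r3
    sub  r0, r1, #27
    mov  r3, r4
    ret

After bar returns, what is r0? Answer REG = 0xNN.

prologue: push r2 -> mem[0x76]=0x7d, sp=0x76
prologue: push r3 -> mem[0x75]=0x01, sp=0x75
prologue: push r5 -> mem[0x74]=0xdd, sp=0x74
body[0] mov  r5, r3 -> r5=0x01
body[1] xor  r2, r0, r0 -> r2=0x00
body[2] sub  r1, r4, #15 -> r1=0x4e
body[3] mov  r2, r3 -> r2=0x01
body[4] sub  r0, r1, #27 -> r0=0x33
body[5] mov  r3, r4 -> r3=0x5d
epilogue: pop r5=0xdd, sp=0x75
epilogue: pop r3=0x01, sp=0x76
epilogue: pop r2=0x7d, sp=0x77
r0 is caller-saved -> body value

REG = 0x33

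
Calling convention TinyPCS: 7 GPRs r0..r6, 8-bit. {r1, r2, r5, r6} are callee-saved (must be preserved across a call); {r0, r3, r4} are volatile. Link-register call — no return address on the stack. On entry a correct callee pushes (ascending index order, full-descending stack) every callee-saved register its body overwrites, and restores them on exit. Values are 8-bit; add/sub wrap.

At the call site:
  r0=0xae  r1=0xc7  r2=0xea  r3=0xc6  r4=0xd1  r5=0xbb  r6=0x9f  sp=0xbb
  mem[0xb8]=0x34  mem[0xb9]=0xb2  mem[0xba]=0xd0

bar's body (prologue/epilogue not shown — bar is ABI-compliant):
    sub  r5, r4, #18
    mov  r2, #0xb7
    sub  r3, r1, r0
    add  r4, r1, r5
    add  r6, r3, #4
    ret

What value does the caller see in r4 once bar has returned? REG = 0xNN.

REG = 0x86

prologue: push r2 → mem[0xba]=0xea, sp=0xba
prologue: push r5 → mem[0xb9]=0xbb, sp=0xb9
prologue: push r6 → mem[0xb8]=0x9f, sp=0xb8
body[0] sub  r5, r4, #18 → r5=0xbf
body[1] mov  r2, #0xb7 → r2=0xb7
body[2] sub  r3, r1, r0 → r3=0x19
body[3] add  r4, r1, r5 → r4=0x86
body[4] add  r6, r3, #4 → r6=0x1d
epilogue: pop r6=0x9f, sp=0xb9
epilogue: pop r5=0xbb, sp=0xba
epilogue: pop r2=0xea, sp=0xbb
r4 is caller-saved → body value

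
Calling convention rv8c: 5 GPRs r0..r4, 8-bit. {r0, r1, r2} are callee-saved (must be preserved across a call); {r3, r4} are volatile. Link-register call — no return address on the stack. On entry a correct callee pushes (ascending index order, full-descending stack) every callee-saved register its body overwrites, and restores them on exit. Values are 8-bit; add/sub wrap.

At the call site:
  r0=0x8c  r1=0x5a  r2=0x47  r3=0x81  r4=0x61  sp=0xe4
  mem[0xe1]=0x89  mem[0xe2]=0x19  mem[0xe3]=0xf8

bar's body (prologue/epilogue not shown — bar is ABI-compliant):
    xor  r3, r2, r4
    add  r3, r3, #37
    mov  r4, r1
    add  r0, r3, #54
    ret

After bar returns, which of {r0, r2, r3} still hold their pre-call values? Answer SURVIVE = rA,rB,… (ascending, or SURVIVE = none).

SURVIVE = r0,r2

prologue: push r0 -> mem[0xe3]=0x8c, sp=0xe3
body[0] xor  r3, r2, r4 -> r3=0x26
body[1] add  r3, r3, #37 -> r3=0x4b
body[2] mov  r4, r1 -> r4=0x5a
body[3] add  r0, r3, #54 -> r0=0x81
epilogue: pop r0=0x8c, sp=0xe4
r0: callee-saved, written=True
r2: callee-saved, written=False
r3: caller-saved, written=True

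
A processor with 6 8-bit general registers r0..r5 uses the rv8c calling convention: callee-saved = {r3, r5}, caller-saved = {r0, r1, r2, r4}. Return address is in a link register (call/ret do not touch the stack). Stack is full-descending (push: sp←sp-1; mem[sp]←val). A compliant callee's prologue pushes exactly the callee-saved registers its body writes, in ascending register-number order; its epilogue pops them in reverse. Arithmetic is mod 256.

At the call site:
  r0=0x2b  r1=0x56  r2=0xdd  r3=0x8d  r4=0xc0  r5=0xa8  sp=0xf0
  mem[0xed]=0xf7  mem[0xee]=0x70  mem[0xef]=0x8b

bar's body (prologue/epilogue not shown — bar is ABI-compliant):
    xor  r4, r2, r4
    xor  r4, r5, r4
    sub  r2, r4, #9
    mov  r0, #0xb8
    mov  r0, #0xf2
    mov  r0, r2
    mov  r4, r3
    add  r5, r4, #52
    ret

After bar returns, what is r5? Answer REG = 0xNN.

prologue: push r5 -> mem[0xef]=0xa8, sp=0xef
body[0] xor  r4, r2, r4 -> r4=0x1d
body[1] xor  r4, r5, r4 -> r4=0xb5
body[2] sub  r2, r4, #9 -> r2=0xac
body[3] mov  r0, #0xb8 -> r0=0xb8
body[4] mov  r0, #0xf2 -> r0=0xf2
body[5] mov  r0, r2 -> r0=0xac
body[6] mov  r4, r3 -> r4=0x8d
body[7] add  r5, r4, #52 -> r5=0xc1
epilogue: pop r5=0xa8, sp=0xf0
r5 is callee-saved -> restored

REG = 0xa8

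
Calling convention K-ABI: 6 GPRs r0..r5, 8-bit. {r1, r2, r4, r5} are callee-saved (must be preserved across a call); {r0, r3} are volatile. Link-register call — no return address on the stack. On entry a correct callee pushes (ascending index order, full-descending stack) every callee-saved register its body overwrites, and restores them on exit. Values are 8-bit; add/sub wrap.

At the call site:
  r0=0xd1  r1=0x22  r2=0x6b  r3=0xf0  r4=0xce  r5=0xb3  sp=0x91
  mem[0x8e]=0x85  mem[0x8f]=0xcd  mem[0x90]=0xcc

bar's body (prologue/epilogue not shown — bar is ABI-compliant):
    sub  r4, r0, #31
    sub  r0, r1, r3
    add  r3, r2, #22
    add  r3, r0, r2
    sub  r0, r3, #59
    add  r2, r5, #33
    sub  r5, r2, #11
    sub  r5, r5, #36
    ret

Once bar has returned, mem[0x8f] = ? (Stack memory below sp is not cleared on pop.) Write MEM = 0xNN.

prologue: push r2 → mem[0x90]=0x6b, sp=0x90
prologue: push r4 → mem[0x8f]=0xce, sp=0x8f
prologue: push r5 → mem[0x8e]=0xb3, sp=0x8e
body[0] sub  r4, r0, #31 → r4=0xb2
body[1] sub  r0, r1, r3 → r0=0x32
body[2] add  r3, r2, #22 → r3=0x81
body[3] add  r3, r0, r2 → r3=0x9d
body[4] sub  r0, r3, #59 → r0=0x62
body[5] add  r2, r5, #33 → r2=0xd4
body[6] sub  r5, r2, #11 → r5=0xc9
body[7] sub  r5, r5, #36 → r5=0xa5
epilogue: pop r5=0xb3, sp=0x8f
epilogue: pop r4=0xce, sp=0x90
epilogue: pop r2=0x6b, sp=0x91
prologue pushed ['r2', 'r4', 'r5'] at ['0x90', '0x8f', '0x8e']

MEM = 0xce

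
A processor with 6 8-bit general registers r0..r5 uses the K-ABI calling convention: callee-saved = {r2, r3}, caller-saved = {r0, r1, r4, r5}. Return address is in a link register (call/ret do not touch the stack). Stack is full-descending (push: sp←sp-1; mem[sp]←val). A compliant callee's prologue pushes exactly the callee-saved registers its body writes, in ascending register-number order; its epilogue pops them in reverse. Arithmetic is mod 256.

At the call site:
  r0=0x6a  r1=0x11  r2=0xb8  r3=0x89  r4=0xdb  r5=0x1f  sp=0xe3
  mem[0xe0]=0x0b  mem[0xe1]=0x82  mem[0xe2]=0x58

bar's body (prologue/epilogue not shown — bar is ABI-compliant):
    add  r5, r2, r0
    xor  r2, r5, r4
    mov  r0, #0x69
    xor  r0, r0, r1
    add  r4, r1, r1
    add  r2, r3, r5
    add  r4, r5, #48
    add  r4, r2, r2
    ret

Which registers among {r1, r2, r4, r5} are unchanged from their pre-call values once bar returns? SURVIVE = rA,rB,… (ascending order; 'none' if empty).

SURVIVE = r1,r2

prologue: push r2 -> mem[0xe2]=0xb8, sp=0xe2
body[0] add  r5, r2, r0 -> r5=0x22
body[1] xor  r2, r5, r4 -> r2=0xf9
body[2] mov  r0, #0x69 -> r0=0x69
body[3] xor  r0, r0, r1 -> r0=0x78
body[4] add  r4, r1, r1 -> r4=0x22
body[5] add  r2, r3, r5 -> r2=0xab
body[6] add  r4, r5, #48 -> r4=0x52
body[7] add  r4, r2, r2 -> r4=0x56
epilogue: pop r2=0xb8, sp=0xe3
r1: caller-saved, written=False
r2: callee-saved, written=True
r4: caller-saved, written=True
r5: caller-saved, written=True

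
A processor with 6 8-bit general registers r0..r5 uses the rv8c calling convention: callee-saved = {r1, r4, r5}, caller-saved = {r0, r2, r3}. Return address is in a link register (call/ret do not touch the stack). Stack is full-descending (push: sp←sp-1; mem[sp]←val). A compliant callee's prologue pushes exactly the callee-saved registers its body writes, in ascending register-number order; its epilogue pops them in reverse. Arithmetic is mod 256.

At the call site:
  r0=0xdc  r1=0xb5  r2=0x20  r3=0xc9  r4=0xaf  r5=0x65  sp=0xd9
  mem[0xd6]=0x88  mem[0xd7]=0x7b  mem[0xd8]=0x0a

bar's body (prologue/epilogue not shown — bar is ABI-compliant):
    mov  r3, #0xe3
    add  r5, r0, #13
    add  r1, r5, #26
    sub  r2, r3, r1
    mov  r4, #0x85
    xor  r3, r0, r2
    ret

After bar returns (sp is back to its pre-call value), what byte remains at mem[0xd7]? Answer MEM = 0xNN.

prologue: push r1 → mem[0xd8]=0xb5, sp=0xd8
prologue: push r4 → mem[0xd7]=0xaf, sp=0xd7
prologue: push r5 → mem[0xd6]=0x65, sp=0xd6
body[0] mov  r3, #0xe3 → r3=0xe3
body[1] add  r5, r0, #13 → r5=0xe9
body[2] add  r1, r5, #26 → r1=0x03
body[3] sub  r2, r3, r1 → r2=0xe0
body[4] mov  r4, #0x85 → r4=0x85
body[5] xor  r3, r0, r2 → r3=0x3c
epilogue: pop r5=0x65, sp=0xd7
epilogue: pop r4=0xaf, sp=0xd8
epilogue: pop r1=0xb5, sp=0xd9
prologue pushed ['r1', 'r4', 'r5'] at ['0xd8', '0xd7', '0xd6']

MEM = 0xaf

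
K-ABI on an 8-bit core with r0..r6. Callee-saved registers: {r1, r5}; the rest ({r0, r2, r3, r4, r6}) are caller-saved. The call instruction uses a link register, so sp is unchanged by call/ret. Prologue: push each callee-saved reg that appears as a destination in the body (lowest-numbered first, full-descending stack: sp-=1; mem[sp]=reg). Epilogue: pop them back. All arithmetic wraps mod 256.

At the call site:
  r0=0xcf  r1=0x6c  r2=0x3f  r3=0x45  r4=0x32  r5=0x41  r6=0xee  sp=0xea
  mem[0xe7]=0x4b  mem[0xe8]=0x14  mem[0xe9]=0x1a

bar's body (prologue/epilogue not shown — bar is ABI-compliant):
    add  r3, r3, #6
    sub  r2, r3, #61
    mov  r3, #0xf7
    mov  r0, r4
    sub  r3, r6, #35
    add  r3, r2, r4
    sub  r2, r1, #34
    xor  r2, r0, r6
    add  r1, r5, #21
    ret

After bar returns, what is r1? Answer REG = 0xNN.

prologue: push r1 -> mem[0xe9]=0x6c, sp=0xe9
body[0] add  r3, r3, #6 -> r3=0x4b
body[1] sub  r2, r3, #61 -> r2=0x0e
body[2] mov  r3, #0xf7 -> r3=0xf7
body[3] mov  r0, r4 -> r0=0x32
body[4] sub  r3, r6, #35 -> r3=0xcb
body[5] add  r3, r2, r4 -> r3=0x40
body[6] sub  r2, r1, #34 -> r2=0x4a
body[7] xor  r2, r0, r6 -> r2=0xdc
body[8] add  r1, r5, #21 -> r1=0x56
epilogue: pop r1=0x6c, sp=0xea
r1 is callee-saved -> restored

REG = 0x6c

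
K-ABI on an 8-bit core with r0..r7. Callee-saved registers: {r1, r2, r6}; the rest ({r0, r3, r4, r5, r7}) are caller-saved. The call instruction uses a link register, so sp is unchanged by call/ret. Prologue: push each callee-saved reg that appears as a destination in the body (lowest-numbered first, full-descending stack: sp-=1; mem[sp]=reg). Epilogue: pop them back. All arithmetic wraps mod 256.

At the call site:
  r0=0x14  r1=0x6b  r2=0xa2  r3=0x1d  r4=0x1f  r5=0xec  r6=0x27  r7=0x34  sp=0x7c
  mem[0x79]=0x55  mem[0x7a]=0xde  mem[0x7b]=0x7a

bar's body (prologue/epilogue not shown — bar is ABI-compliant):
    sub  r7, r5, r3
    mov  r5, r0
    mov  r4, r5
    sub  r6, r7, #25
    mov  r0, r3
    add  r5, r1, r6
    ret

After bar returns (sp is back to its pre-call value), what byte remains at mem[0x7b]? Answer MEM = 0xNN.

prologue: push r6 -> mem[0x7b]=0x27, sp=0x7b
body[0] sub  r7, r5, r3 -> r7=0xcf
body[1] mov  r5, r0 -> r5=0x14
body[2] mov  r4, r5 -> r4=0x14
body[3] sub  r6, r7, #25 -> r6=0xb6
body[4] mov  r0, r3 -> r0=0x1d
body[5] add  r5, r1, r6 -> r5=0x21
epilogue: pop r6=0x27, sp=0x7c
prologue pushed ['r6'] at ['0x7b']

MEM = 0x27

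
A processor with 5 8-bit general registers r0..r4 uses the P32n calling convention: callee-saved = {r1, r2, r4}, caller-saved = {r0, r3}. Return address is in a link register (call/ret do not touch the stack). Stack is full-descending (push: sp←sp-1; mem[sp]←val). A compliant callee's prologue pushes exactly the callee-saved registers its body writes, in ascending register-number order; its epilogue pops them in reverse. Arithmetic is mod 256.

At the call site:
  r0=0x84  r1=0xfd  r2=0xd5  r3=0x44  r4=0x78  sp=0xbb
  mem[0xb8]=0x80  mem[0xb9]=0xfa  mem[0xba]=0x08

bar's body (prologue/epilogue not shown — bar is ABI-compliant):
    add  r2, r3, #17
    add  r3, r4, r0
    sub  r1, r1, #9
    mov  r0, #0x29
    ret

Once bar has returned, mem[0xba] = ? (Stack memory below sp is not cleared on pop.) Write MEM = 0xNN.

MEM = 0xfd

prologue: push r1 -> mem[0xba]=0xfd, sp=0xba
prologue: push r2 -> mem[0xb9]=0xd5, sp=0xb9
body[0] add  r2, r3, #17 -> r2=0x55
body[1] add  r3, r4, r0 -> r3=0xfc
body[2] sub  r1, r1, #9 -> r1=0xf4
body[3] mov  r0, #0x29 -> r0=0x29
epilogue: pop r2=0xd5, sp=0xba
epilogue: pop r1=0xfd, sp=0xbb
prologue pushed ['r1', 'r2'] at ['0xba', '0xb9']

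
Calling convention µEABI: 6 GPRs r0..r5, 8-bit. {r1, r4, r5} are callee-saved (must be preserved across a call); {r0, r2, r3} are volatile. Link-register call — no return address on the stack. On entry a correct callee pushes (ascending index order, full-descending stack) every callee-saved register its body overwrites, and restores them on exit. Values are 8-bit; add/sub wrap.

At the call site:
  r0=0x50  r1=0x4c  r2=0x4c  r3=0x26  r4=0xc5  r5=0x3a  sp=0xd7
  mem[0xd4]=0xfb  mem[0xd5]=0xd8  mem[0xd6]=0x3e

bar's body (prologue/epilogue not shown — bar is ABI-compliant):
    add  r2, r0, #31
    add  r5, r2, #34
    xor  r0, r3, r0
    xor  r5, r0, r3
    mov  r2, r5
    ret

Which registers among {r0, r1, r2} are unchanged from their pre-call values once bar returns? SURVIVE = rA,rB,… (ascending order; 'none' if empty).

SURVIVE = r1

prologue: push r5 -> mem[0xd6]=0x3a, sp=0xd6
body[0] add  r2, r0, #31 -> r2=0x6f
body[1] add  r5, r2, #34 -> r5=0x91
body[2] xor  r0, r3, r0 -> r0=0x76
body[3] xor  r5, r0, r3 -> r5=0x50
body[4] mov  r2, r5 -> r2=0x50
epilogue: pop r5=0x3a, sp=0xd7
r0: caller-saved, written=True
r1: callee-saved, written=False
r2: caller-saved, written=True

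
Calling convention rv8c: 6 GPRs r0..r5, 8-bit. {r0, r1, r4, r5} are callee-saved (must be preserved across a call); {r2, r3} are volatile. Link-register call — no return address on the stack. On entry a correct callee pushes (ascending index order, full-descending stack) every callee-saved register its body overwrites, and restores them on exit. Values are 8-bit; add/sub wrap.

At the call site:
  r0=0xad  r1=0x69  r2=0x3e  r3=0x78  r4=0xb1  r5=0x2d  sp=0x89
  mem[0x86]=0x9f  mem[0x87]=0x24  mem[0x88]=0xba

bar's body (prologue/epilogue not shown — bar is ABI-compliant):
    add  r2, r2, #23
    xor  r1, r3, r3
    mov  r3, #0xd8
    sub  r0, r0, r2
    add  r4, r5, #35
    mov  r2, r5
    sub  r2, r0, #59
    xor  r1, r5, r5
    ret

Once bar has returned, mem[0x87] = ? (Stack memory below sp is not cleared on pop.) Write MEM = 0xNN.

MEM = 0x69

prologue: push r0 → mem[0x88]=0xad, sp=0x88
prologue: push r1 → mem[0x87]=0x69, sp=0x87
prologue: push r4 → mem[0x86]=0xb1, sp=0x86
body[0] add  r2, r2, #23 → r2=0x55
body[1] xor  r1, r3, r3 → r1=0x00
body[2] mov  r3, #0xd8 → r3=0xd8
body[3] sub  r0, r0, r2 → r0=0x58
body[4] add  r4, r5, #35 → r4=0x50
body[5] mov  r2, r5 → r2=0x2d
body[6] sub  r2, r0, #59 → r2=0x1d
body[7] xor  r1, r5, r5 → r1=0x00
epilogue: pop r4=0xb1, sp=0x87
epilogue: pop r1=0x69, sp=0x88
epilogue: pop r0=0xad, sp=0x89
prologue pushed ['r0', 'r1', 'r4'] at ['0x88', '0x87', '0x86']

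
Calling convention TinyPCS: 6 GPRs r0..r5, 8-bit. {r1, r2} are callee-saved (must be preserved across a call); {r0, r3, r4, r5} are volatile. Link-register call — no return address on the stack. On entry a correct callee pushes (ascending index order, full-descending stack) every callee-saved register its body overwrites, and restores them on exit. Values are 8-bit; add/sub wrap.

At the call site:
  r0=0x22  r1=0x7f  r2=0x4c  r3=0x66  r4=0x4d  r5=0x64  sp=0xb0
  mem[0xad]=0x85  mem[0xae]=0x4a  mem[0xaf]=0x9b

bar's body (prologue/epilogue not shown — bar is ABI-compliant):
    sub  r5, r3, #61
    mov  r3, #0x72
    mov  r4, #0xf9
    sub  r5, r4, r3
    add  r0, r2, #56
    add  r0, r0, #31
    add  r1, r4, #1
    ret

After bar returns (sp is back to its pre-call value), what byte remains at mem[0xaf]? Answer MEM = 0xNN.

prologue: push r1 → mem[0xaf]=0x7f, sp=0xaf
body[0] sub  r5, r3, #61 → r5=0x29
body[1] mov  r3, #0x72 → r3=0x72
body[2] mov  r4, #0xf9 → r4=0xf9
body[3] sub  r5, r4, r3 → r5=0x87
body[4] add  r0, r2, #56 → r0=0x84
body[5] add  r0, r0, #31 → r0=0xa3
body[6] add  r1, r4, #1 → r1=0xfa
epilogue: pop r1=0x7f, sp=0xb0
prologue pushed ['r1'] at ['0xaf']

MEM = 0x7f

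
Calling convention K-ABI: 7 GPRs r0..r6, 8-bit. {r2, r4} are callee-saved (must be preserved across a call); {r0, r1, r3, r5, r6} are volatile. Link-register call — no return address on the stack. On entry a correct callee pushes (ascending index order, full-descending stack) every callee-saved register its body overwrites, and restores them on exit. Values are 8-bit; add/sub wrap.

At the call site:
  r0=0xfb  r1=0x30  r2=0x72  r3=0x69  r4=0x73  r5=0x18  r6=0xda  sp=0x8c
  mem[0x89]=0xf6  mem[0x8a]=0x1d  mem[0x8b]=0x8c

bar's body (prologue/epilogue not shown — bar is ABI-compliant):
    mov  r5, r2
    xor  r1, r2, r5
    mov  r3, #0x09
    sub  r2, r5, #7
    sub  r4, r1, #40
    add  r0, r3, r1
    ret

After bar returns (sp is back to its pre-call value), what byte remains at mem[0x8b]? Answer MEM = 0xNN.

MEM = 0x72

prologue: push r2 → mem[0x8b]=0x72, sp=0x8b
prologue: push r4 → mem[0x8a]=0x73, sp=0x8a
body[0] mov  r5, r2 → r5=0x72
body[1] xor  r1, r2, r5 → r1=0x00
body[2] mov  r3, #0x09 → r3=0x09
body[3] sub  r2, r5, #7 → r2=0x6b
body[4] sub  r4, r1, #40 → r4=0xd8
body[5] add  r0, r3, r1 → r0=0x09
epilogue: pop r4=0x73, sp=0x8b
epilogue: pop r2=0x72, sp=0x8c
prologue pushed ['r2', 'r4'] at ['0x8b', '0x8a']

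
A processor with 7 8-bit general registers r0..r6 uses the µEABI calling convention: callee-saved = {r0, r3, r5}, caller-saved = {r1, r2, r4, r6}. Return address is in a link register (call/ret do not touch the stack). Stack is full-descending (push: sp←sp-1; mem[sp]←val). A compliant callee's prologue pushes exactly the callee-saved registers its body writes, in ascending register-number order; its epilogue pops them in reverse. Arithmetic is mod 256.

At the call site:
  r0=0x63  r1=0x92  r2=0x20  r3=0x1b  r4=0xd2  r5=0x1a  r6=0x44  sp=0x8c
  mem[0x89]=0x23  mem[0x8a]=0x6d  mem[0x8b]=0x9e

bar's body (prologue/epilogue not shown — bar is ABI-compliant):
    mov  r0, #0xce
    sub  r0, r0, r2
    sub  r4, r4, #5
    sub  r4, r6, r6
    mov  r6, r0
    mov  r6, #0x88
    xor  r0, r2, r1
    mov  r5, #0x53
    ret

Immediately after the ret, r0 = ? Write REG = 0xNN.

prologue: push r0 → mem[0x8b]=0x63, sp=0x8b
prologue: push r5 → mem[0x8a]=0x1a, sp=0x8a
body[0] mov  r0, #0xce → r0=0xce
body[1] sub  r0, r0, r2 → r0=0xae
body[2] sub  r4, r4, #5 → r4=0xcd
body[3] sub  r4, r6, r6 → r4=0x00
body[4] mov  r6, r0 → r6=0xae
body[5] mov  r6, #0x88 → r6=0x88
body[6] xor  r0, r2, r1 → r0=0xb2
body[7] mov  r5, #0x53 → r5=0x53
epilogue: pop r5=0x1a, sp=0x8b
epilogue: pop r0=0x63, sp=0x8c
r0 is callee-saved → restored

REG = 0x63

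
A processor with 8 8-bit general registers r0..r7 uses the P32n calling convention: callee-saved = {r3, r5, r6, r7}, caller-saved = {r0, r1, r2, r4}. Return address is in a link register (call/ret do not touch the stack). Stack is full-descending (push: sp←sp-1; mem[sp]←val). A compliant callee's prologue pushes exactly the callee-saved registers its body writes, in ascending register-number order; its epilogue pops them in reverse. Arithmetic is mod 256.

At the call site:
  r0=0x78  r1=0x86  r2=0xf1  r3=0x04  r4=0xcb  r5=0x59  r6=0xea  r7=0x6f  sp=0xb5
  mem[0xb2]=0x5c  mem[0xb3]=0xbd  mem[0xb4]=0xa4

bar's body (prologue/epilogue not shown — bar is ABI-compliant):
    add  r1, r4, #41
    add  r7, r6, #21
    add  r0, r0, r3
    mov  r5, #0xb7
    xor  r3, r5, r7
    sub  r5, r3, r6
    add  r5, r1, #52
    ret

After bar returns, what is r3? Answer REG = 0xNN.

REG = 0x04

prologue: push r3 -> mem[0xb4]=0x04, sp=0xb4
prologue: push r5 -> mem[0xb3]=0x59, sp=0xb3
prologue: push r7 -> mem[0xb2]=0x6f, sp=0xb2
body[0] add  r1, r4, #41 -> r1=0xf4
body[1] add  r7, r6, #21 -> r7=0xff
body[2] add  r0, r0, r3 -> r0=0x7c
body[3] mov  r5, #0xb7 -> r5=0xb7
body[4] xor  r3, r5, r7 -> r3=0x48
body[5] sub  r5, r3, r6 -> r5=0x5e
body[6] add  r5, r1, #52 -> r5=0x28
epilogue: pop r7=0x6f, sp=0xb3
epilogue: pop r5=0x59, sp=0xb4
epilogue: pop r3=0x04, sp=0xb5
r3 is callee-saved -> restored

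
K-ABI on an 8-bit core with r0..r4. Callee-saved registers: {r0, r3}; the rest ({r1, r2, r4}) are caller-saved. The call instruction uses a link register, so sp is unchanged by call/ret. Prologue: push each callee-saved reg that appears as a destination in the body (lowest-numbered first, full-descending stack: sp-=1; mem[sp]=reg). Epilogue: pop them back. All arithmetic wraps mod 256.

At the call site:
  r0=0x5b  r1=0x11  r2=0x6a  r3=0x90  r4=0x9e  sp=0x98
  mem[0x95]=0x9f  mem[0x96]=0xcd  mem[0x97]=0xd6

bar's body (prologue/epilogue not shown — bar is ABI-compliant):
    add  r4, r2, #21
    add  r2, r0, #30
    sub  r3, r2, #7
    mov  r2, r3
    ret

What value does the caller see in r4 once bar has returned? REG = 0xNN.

REG = 0x7f

prologue: push r3 -> mem[0x97]=0x90, sp=0x97
body[0] add  r4, r2, #21 -> r4=0x7f
body[1] add  r2, r0, #30 -> r2=0x79
body[2] sub  r3, r2, #7 -> r3=0x72
body[3] mov  r2, r3 -> r2=0x72
epilogue: pop r3=0x90, sp=0x98
r4 is caller-saved -> body value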